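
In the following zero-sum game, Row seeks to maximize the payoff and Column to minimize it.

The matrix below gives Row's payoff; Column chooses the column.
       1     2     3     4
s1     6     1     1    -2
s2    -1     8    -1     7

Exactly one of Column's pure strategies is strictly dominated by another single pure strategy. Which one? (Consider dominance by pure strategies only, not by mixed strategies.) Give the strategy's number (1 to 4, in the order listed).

Column prefers columns that give Row less. Compare 2 with 4: -2 < 1, 7 < 8.
So 4 strictly dominates 2 for Column; 2 is strictly dominated.

2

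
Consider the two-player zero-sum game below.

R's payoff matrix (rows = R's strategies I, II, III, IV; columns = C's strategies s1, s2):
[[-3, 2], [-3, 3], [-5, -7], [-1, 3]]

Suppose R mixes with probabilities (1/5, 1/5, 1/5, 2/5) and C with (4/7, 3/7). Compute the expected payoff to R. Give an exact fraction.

Against (4/7, 3/7), each row's expected payoff is I: -6/7; II: -3/7; III: -41/7; IV: 5/7.
Taking the (1/5, 1/5, 1/5, 2/5)-weighted average: (1/5)·(-6/7) + (1/5)·(-3/7) + (1/5)·(-41/7) + (2/5)·(5/7) = -8/7.

-8/7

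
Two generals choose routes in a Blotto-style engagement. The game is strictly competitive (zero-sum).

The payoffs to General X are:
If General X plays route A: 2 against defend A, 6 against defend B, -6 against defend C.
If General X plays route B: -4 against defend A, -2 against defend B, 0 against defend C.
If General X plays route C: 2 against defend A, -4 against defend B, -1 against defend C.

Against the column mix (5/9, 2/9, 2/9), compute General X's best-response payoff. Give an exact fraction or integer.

10/9

route A: (2)·(5/9) + (6)·(2/9) + (-6)·(2/9) = 10/9.
route B: (-4)·(5/9) + (-2)·(2/9) + (0)·(2/9) = -8/3.
route C: (2)·(5/9) + (-4)·(2/9) + (-1)·(2/9) = 0.
The best pure response is route A with expected payoff 10/9.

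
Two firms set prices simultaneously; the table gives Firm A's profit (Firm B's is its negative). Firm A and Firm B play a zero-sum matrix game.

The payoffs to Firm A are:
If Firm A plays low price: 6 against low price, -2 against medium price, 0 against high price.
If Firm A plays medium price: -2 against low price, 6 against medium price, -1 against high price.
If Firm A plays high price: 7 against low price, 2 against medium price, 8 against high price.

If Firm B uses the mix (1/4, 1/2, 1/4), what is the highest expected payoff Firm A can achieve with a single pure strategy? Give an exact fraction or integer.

low price: (6)·(1/4) + (-2)·(1/2) + (0)·(1/4) = 1/2.
medium price: (-2)·(1/4) + (6)·(1/2) + (-1)·(1/4) = 9/4.
high price: (7)·(1/4) + (2)·(1/2) + (8)·(1/4) = 19/4.
The best pure response is high price with expected payoff 19/4.

19/4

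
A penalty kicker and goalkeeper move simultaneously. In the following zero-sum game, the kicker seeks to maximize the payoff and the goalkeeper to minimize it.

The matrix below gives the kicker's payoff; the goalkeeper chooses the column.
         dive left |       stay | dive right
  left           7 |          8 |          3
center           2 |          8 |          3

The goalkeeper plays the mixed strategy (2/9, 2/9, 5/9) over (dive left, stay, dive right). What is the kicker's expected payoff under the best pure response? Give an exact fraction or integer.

left: (7)·(2/9) + (8)·(2/9) + (3)·(5/9) = 5.
center: (2)·(2/9) + (8)·(2/9) + (3)·(5/9) = 35/9.
The best pure response is left with expected payoff 5.

5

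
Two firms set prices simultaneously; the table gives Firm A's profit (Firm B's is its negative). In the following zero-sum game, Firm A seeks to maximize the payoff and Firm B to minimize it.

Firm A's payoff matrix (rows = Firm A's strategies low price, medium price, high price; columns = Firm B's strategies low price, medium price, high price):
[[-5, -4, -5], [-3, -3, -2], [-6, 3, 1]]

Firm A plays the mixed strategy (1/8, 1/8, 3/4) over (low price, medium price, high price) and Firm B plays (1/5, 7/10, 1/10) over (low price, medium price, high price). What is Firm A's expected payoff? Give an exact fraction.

Against (1/5, 7/10, 1/10), each row's expected payoff is low price: -43/10; medium price: -29/10; high price: 1.
Taking the (1/8, 1/8, 3/4)-weighted average: (1/8)·(-43/10) + (1/8)·(-29/10) + (3/4)·(1) = -3/20.

-3/20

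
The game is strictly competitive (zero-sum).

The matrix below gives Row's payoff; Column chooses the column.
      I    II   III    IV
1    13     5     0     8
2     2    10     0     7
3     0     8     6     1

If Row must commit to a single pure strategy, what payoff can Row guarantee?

The worst-case payoff for each row is 1: 0, 2: 0, 3: 0.
The best of these is 0.

0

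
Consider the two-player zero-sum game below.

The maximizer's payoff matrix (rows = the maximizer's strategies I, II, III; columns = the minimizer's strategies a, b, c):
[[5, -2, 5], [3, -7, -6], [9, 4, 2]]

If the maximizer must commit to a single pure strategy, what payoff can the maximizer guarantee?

The worst-case payoff for each row is I: -2, II: -7, III: 2.
The best of these is 2.

2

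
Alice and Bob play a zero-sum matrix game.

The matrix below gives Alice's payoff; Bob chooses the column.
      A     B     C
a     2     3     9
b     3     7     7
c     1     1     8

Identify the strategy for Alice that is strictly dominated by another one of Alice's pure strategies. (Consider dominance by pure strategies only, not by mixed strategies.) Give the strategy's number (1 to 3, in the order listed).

Compare c with a: 2 > 1, 3 > 1, 9 > 8.
So a strictly dominates c for Alice; c is strictly dominated.

3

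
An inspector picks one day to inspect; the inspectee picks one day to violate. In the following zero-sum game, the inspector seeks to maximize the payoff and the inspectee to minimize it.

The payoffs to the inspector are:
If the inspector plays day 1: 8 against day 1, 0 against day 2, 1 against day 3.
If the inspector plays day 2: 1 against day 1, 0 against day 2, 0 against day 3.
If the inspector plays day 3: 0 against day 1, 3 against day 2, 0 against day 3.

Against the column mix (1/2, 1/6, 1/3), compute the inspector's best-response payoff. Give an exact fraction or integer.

day 1: (8)·(1/2) + (0)·(1/6) + (1)·(1/3) = 13/3.
day 2: (1)·(1/2) + (0)·(1/6) + (0)·(1/3) = 1/2.
day 3: (0)·(1/2) + (3)·(1/6) + (0)·(1/3) = 1/2.
The best pure response is day 1 with expected payoff 13/3.

13/3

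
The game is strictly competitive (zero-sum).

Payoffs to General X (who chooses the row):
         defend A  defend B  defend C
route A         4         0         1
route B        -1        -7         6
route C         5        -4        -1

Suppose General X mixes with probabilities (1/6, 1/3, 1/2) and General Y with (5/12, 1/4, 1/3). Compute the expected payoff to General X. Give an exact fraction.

47/72

Against (5/12, 1/4, 1/3), each row's expected payoff is route A: 2; route B: -1/6; route C: 3/4.
Taking the (1/6, 1/3, 1/2)-weighted average: (1/6)·(2) + (1/3)·(-1/6) + (1/2)·(3/4) = 47/72.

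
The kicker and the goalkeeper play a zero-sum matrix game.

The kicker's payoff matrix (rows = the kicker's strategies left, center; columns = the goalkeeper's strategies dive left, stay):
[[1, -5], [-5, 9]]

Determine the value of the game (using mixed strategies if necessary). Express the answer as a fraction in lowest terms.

-4/5

Row minima are -5 and -5, so the kicker's maximin is -5; column maxima are 1 and 9, so the goalkeeper's minimax is 1. These differ, so the equilibrium is in mixed strategies.
Let the kicker play left with probability p. The goalkeeper is indifferent when p − 5(1−p) = −5p + 9(1−p), giving p = 7/10.
Let the goalkeeper play dive left with probability q. The kicker is indifferent when q − 5(1−q) = −5q + 9(1−q), giving q = 7/10.
The value is 1·(7/10) + (-5)·(3/10) = -4/5.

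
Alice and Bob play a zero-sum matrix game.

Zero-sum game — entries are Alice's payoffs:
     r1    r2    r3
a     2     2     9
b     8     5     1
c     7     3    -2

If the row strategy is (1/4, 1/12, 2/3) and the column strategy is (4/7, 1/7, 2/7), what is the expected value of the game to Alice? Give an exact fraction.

Against (4/7, 1/7, 2/7), each row's expected payoff is a: 4; b: 39/7; c: 27/7.
Taking the (1/4, 1/12, 2/3)-weighted average: (1/4)·(4) + (1/12)·(39/7) + (2/3)·(27/7) = 113/28.

113/28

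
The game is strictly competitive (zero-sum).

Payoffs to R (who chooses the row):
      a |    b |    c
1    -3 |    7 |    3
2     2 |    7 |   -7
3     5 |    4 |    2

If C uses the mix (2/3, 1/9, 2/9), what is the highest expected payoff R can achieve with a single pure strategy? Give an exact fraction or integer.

38/9

1: (-3)·(2/3) + (7)·(1/9) + (3)·(2/9) = -5/9.
2: (2)·(2/3) + (7)·(1/9) + (-7)·(2/9) = 5/9.
3: (5)·(2/3) + (4)·(1/9) + (2)·(2/9) = 38/9.
The best pure response is 3 with expected payoff 38/9.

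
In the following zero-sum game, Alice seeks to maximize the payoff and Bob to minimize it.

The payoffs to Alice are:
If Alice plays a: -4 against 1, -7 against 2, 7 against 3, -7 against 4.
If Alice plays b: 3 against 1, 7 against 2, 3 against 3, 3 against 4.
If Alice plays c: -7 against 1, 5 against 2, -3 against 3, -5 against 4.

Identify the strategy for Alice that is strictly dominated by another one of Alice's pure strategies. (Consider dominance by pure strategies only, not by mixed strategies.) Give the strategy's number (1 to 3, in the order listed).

Compare c with b: 3 > -7, 7 > 5, 3 > -3, 3 > -5.
So b strictly dominates c for Alice; c is strictly dominated.

3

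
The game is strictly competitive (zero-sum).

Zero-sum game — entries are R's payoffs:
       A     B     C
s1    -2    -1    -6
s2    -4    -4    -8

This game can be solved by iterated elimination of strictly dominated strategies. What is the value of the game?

Row s2 is strictly dominated by row s1 (-2>-4, -1>-4, -6>-8); eliminate s2.
Column A is strictly dominated by C for C (-6<-2); eliminate A.
Column B is strictly dominated by C for C (-6<-1); eliminate B.
Only (s1, C) remains, with payoff -6.

-6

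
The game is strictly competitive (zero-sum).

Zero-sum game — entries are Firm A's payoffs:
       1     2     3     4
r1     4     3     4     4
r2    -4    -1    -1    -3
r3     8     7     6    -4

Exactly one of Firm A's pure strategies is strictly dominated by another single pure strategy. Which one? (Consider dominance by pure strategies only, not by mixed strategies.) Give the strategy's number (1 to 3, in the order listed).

2

Compare r2 with r1: 4 > -4, 3 > -1, 4 > -1, 4 > -3.
So r1 strictly dominates r2 for Firm A; r2 is strictly dominated.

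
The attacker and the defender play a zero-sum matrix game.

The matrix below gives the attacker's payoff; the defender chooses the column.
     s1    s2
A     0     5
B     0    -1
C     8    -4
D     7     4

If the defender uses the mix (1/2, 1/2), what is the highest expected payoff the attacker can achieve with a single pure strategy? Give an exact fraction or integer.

11/2

A: (0)·(1/2) + (5)·(1/2) = 5/2.
B: (0)·(1/2) + (-1)·(1/2) = -1/2.
C: (8)·(1/2) + (-4)·(1/2) = 2.
D: (7)·(1/2) + (4)·(1/2) = 11/2.
The best pure response is D with expected payoff 11/2.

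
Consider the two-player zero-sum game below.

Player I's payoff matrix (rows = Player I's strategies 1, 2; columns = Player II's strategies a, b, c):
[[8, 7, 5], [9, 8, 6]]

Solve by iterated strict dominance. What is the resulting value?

Row 1 is strictly dominated by row 2 (9>8, 8>7, 6>5); eliminate 1.
Column a is strictly dominated by b for Player II (8<9); eliminate a.
Column b is strictly dominated by c for Player II (6<8); eliminate b.
Only (2, c) remains, with payoff 6.

6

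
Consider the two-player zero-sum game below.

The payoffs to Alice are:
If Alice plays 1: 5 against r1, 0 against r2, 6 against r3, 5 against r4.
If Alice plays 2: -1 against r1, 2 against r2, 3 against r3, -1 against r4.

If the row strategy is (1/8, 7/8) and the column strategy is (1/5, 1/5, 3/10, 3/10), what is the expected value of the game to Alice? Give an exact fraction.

99/80

Against (1/5, 1/5, 3/10, 3/10), each row's expected payoff is 1: 43/10; 2: 4/5.
Taking the (1/8, 7/8)-weighted average: (1/8)·(43/10) + (7/8)·(4/5) = 99/80.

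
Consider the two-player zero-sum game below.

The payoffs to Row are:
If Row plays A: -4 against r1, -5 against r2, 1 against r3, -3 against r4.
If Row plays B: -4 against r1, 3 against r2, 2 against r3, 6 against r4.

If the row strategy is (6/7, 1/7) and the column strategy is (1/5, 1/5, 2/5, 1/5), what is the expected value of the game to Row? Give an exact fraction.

Against (1/5, 1/5, 2/5, 1/5), each row's expected payoff is A: -2; B: 9/5.
Taking the (6/7, 1/7)-weighted average: (6/7)·(-2) + (1/7)·(9/5) = -51/35.

-51/35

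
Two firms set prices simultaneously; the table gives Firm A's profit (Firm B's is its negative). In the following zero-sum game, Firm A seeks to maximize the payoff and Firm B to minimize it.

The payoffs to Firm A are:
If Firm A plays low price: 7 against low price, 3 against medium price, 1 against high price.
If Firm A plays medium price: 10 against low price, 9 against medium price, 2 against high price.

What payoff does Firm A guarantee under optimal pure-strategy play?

2

Row minima: 1, 2 → Firm A's maximin is 2.
Column maxima: 10, 9, 2 → Firm B's minimax is 2.
They coincide at (medium price, high price), so the value is 2.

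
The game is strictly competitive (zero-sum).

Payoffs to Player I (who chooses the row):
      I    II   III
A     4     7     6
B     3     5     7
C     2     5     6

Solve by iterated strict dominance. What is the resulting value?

4

Column II is strictly dominated by I for Player II (4<7, 3<5, 2<5); eliminate II.
Row C is strictly dominated by row B (3>2, 7>6); eliminate C.
Column III is strictly dominated by I for Player II (4<6, 3<7); eliminate III.
Row B is strictly dominated by row A (4>3); eliminate B.
Only (A, I) remains, with payoff 4.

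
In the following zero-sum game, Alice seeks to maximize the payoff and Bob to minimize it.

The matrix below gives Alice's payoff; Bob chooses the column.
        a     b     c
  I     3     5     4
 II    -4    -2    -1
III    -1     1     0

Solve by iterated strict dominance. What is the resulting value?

3

Column b is strictly dominated by a for Bob (3<5, -4<-2, -1<1); eliminate b.
Column c is strictly dominated by a for Bob (3<4, -4<-1, -1<0); eliminate c.
Row II is strictly dominated by row I (3>-4); eliminate II.
Row III is strictly dominated by row I (3>-1); eliminate III.
Only (I, a) remains, with payoff 3.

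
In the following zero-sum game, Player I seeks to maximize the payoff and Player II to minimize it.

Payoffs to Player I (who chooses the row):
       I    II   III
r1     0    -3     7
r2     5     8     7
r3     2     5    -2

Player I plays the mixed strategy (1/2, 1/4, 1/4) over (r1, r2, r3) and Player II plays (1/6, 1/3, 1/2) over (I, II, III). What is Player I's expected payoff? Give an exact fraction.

Against (1/6, 1/3, 1/2), each row's expected payoff is r1: 5/2; r2: 7; r3: 1.
Taking the (1/2, 1/4, 1/4)-weighted average: (1/2)·(5/2) + (1/4)·(7) + (1/4)·(1) = 13/4.

13/4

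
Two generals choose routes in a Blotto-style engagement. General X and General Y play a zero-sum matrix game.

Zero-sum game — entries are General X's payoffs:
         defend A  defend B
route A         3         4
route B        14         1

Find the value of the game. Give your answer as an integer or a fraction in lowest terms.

Row minima are 3 and 1, so General X's maximin is 3; column maxima are 14 and 4, so General Y's minimax is 4. These differ, so the equilibrium is in mixed strategies.
Let General X play route A with probability p. General Y is indifferent when 3p + 14(1−p) = 4p + (1−p), giving p = 13/14.
Let General Y play defend A with probability q. General X is indifferent when 3q + 4(1−q) = 14q + (1−q), giving q = 3/14.
The value is 3·(3/14) + (4)·(11/14) = 53/14.

53/14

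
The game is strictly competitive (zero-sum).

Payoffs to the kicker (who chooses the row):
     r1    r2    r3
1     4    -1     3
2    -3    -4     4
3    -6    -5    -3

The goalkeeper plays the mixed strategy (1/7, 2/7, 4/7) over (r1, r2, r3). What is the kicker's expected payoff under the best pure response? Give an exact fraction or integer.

2

1: (4)·(1/7) + (-1)·(2/7) + (3)·(4/7) = 2.
2: (-3)·(1/7) + (-4)·(2/7) + (4)·(4/7) = 5/7.
3: (-6)·(1/7) + (-5)·(2/7) + (-3)·(4/7) = -4.
The best pure response is 1 with expected payoff 2.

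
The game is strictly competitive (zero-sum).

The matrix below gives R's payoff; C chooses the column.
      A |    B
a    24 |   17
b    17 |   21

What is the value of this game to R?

215/11

Row minima are 17 and 17, so R's maximin is 17; column maxima are 24 and 21, so C's minimax is 21. These differ, so the equilibrium is in mixed strategies.
Let R play a with probability p. C is indifferent when 24p + 17(1−p) = 17p + 21(1−p), giving p = 4/11.
Let C play A with probability q. R is indifferent when 24q + 17(1−q) = 17q + 21(1−q), giving q = 4/11.
The value is 24·(4/11) + (17)·(7/11) = 215/11.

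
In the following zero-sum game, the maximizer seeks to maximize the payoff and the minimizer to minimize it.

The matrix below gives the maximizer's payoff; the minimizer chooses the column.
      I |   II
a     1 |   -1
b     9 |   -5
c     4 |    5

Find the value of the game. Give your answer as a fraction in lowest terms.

Row a is strictly dominated by row c, so the maximizer never plays it.
The remaining 2×2 game on (b, c) × (I, II) has no saddle point. Let the maximizer play b with probability p; indifference gives 9p + 4(1−p) = −5p + 5(1−p), so p = 1/15.
Similarly the minimizer's optimal q on I is 2/3, and the value is 9·(2/3) + (-5)·(1/3) = 13/3.

13/3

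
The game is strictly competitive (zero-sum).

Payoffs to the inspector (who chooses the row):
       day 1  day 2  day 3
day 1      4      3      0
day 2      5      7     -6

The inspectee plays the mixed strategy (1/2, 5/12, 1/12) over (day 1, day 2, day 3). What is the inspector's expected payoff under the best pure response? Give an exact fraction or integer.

day 1: (4)·(1/2) + (3)·(5/12) + (0)·(1/12) = 13/4.
day 2: (5)·(1/2) + (7)·(5/12) + (-6)·(1/12) = 59/12.
The best pure response is day 2 with expected payoff 59/12.

59/12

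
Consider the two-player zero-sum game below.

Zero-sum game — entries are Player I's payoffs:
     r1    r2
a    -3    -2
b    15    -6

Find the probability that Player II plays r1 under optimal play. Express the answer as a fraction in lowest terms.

Row minima are -3 and -6, so Player I's maximin is -3; column maxima are 15 and -2, so Player II's minimax is -2. These differ, so the equilibrium is in mixed strategies.
Let Player II play r1 with probability q. Player I is indifferent when −3q − 2(1−q) = 15q − 6(1−q), giving q = 2/11.

2/11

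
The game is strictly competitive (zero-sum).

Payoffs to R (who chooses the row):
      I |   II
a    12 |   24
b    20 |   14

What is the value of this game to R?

Row minima are 12 and 14, so R's maximin is 14; column maxima are 20 and 24, so C's minimax is 20. These differ, so the equilibrium is in mixed strategies.
Let R play a with probability p. C is indifferent when 12p + 20(1−p) = 24p + 14(1−p), giving p = 1/3.
Let C play I with probability q. R is indifferent when 12q + 24(1−q) = 20q + 14(1−q), giving q = 5/9.
The value is 12·(5/9) + (24)·(4/9) = 52/3.

52/3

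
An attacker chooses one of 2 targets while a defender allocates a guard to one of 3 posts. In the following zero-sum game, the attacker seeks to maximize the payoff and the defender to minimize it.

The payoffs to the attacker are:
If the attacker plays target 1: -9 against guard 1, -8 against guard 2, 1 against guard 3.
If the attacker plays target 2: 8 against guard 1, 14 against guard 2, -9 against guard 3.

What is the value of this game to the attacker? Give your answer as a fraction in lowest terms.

-73/27

Column guard 2 is strictly dominated by guard 1 for the defender (it gives the attacker more in every row).
The remaining 2×2 game on (target 1, target 2) × (guard 1, guard 3) has no saddle point. Let the attacker play target 1 with probability p; indifference gives −9p + 8(1−p) = p − 9(1−p), so p = 17/27.
Similarly the defender's optimal q on guard 1 is 10/27, and the value is -9·(10/27) + (1)·(17/27) = -73/27.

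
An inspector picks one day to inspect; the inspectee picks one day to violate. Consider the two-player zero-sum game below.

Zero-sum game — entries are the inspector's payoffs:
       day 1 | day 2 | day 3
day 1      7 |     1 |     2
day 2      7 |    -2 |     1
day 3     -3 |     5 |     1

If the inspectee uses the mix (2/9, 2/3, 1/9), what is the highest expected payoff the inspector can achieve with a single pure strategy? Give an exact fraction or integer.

day 1: (7)·(2/9) + (1)·(2/3) + (2)·(1/9) = 22/9.
day 2: (7)·(2/9) + (-2)·(2/3) + (1)·(1/9) = 1/3.
day 3: (-3)·(2/9) + (5)·(2/3) + (1)·(1/9) = 25/9.
The best pure response is day 3 with expected payoff 25/9.

25/9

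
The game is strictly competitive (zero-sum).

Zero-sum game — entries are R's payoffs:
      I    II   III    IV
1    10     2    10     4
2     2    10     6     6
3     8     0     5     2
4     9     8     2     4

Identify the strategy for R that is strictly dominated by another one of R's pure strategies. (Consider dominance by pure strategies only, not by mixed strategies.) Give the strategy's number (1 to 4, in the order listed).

3

Compare 3 with 1: 10 > 8, 2 > 0, 10 > 5, 4 > 2.
So 1 strictly dominates 3 for R; 3 is strictly dominated.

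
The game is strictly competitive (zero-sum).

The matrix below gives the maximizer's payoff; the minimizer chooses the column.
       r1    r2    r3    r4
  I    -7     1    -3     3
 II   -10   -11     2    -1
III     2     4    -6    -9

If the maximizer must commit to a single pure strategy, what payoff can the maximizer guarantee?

-7

The worst-case payoff for each row is I: -7, II: -11, III: -9.
The best of these is -7.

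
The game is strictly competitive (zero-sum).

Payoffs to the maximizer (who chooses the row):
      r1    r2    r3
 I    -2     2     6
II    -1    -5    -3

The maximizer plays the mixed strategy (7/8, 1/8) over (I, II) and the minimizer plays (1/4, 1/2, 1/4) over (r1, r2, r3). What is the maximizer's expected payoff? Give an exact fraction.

21/16

Against (1/4, 1/2, 1/4), each row's expected payoff is I: 2; II: -7/2.
Taking the (7/8, 1/8)-weighted average: (7/8)·(2) + (1/8)·(-7/2) = 21/16.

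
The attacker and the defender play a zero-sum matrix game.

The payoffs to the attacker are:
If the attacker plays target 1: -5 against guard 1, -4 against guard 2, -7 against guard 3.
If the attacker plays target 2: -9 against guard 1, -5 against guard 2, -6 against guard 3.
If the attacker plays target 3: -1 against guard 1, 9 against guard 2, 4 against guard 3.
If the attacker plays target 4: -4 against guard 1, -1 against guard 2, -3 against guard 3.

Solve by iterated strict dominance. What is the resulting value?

-1

Column guard 2 is strictly dominated by guard 1 for the defender (-5<-4, -9<-5, -1<9, -4<-1); eliminate guard 2.
Row target 4 is strictly dominated by row target 3 (-1>-4, 4>-3); eliminate target 4.
Row target 2 is strictly dominated by row target 3 (-1>-9, 4>-6); eliminate target 2.
Row target 1 is strictly dominated by row target 3 (-1>-5, 4>-7); eliminate target 1.
Column guard 3 is strictly dominated by guard 1 for the defender (-1<4); eliminate guard 3.
Only (target 3, guard 1) remains, with payoff -1.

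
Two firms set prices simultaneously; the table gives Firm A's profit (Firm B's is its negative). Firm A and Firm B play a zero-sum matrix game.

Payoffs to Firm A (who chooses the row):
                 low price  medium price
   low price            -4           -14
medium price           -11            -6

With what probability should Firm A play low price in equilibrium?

Row minima are -14 and -11, so Firm A's maximin is -11; column maxima are -4 and -6, so Firm B's minimax is -6. These differ, so the equilibrium is in mixed strategies.
Let Firm A play low price with probability p. Firm B is indifferent when −4p − 11(1−p) = −14p − 6(1−p), giving p = 1/3.

1/3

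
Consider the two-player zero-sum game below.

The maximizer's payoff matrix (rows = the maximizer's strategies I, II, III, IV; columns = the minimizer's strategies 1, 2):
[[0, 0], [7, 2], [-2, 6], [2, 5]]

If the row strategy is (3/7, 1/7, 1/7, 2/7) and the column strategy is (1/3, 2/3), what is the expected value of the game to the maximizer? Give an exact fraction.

15/7

Against (1/3, 2/3), each row's expected payoff is I: 0; II: 11/3; III: 10/3; IV: 4.
Taking the (3/7, 1/7, 1/7, 2/7)-weighted average: (3/7)·(0) + (1/7)·(11/3) + (1/7)·(10/3) + (2/7)·(4) = 15/7.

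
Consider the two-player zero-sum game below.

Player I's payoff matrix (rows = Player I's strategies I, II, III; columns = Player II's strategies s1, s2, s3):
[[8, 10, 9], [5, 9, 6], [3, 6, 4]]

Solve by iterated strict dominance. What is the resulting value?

Column s2 is strictly dominated by s1 for Player II (8<10, 5<9, 3<6); eliminate s2.
Column s3 is strictly dominated by s1 for Player II (8<9, 5<6, 3<4); eliminate s3.
Row II is strictly dominated by row I (8>5); eliminate II.
Row III is strictly dominated by row I (8>3); eliminate III.
Only (I, s1) remains, with payoff 8.

8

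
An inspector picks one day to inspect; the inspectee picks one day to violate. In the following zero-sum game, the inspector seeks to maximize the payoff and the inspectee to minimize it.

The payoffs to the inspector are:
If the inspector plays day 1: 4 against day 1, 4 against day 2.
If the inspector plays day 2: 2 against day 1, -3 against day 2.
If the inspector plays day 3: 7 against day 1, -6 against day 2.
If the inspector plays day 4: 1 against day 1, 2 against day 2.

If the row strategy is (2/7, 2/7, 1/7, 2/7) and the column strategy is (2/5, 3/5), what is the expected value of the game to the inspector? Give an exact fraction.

Against (2/5, 3/5), each row's expected payoff is day 1: 4; day 2: -1; day 3: -4/5; day 4: 8/5.
Taking the (2/7, 2/7, 1/7, 2/7)-weighted average: (2/7)·(4) + (2/7)·(-1) + (1/7)·(-4/5) + (2/7)·(8/5) = 6/5.

6/5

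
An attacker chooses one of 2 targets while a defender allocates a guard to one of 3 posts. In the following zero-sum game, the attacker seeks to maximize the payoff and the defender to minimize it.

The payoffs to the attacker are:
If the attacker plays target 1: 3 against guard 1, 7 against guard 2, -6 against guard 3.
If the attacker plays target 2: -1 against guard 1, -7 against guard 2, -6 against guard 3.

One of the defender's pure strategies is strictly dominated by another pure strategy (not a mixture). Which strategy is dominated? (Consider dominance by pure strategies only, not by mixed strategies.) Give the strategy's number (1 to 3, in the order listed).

The defender prefers columns that give the attacker less. Compare guard 1 with guard 3: -6 < 3, -6 < -1.
So guard 3 strictly dominates guard 1 for the defender; guard 1 is strictly dominated.

1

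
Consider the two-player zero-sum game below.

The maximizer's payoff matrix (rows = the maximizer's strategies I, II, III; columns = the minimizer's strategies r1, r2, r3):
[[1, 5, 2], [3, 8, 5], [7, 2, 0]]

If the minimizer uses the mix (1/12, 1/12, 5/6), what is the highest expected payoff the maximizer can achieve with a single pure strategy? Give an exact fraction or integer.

61/12

I: (1)·(1/12) + (5)·(1/12) + (2)·(5/6) = 13/6.
II: (3)·(1/12) + (8)·(1/12) + (5)·(5/6) = 61/12.
III: (7)·(1/12) + (2)·(1/12) + (0)·(5/6) = 3/4.
The best pure response is II with expected payoff 61/12.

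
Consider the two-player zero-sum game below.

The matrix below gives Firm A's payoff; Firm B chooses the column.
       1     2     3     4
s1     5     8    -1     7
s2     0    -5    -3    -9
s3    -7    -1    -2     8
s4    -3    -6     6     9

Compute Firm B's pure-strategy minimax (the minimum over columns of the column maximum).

The worst case (largest entry) in each column is 1: 5, 2: 8, 3: 6, 4: 9.
The best (smallest) of these is 5.

5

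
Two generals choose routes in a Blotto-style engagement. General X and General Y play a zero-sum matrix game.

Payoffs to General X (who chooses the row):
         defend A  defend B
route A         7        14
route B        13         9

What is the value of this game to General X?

119/11

Row minima are 7 and 9, so General X's maximin is 9; column maxima are 13 and 14, so General Y's minimax is 13. These differ, so the equilibrium is in mixed strategies.
Let General X play route A with probability p. General Y is indifferent when 7p + 13(1−p) = 14p + 9(1−p), giving p = 4/11.
Let General Y play defend A with probability q. General X is indifferent when 7q + 14(1−q) = 13q + 9(1−q), giving q = 5/11.
The value is 7·(5/11) + (14)·(6/11) = 119/11.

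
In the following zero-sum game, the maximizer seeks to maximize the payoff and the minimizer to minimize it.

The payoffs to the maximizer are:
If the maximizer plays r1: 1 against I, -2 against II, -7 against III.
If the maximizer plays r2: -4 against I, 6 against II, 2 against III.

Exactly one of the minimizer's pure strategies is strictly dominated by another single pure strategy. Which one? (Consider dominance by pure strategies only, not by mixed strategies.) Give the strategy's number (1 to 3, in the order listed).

2

The minimizer prefers columns that give the maximizer less. Compare II with III: -7 < -2, 2 < 6.
So III strictly dominates II for the minimizer; II is strictly dominated.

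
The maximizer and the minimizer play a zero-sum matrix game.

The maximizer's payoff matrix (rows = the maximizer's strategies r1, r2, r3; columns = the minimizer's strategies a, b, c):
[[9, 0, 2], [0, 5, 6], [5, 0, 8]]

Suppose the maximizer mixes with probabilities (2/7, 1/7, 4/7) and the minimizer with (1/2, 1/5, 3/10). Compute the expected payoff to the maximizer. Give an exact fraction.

Against (1/2, 1/5, 3/10), each row's expected payoff is r1: 51/10; r2: 14/5; r3: 49/10.
Taking the (2/7, 1/7, 4/7)-weighted average: (2/7)·(51/10) + (1/7)·(14/5) + (4/7)·(49/10) = 163/35.

163/35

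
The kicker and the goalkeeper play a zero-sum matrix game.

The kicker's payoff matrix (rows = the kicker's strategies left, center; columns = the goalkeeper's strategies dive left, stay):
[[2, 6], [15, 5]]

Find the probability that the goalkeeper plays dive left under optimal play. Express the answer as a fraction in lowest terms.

1/14

Row minima are 2 and 5, so the kicker's maximin is 5; column maxima are 15 and 6, so the goalkeeper's minimax is 6. These differ, so the equilibrium is in mixed strategies.
Let the goalkeeper play dive left with probability q. The kicker is indifferent when 2q + 6(1−q) = 15q + 5(1−q), giving q = 1/14.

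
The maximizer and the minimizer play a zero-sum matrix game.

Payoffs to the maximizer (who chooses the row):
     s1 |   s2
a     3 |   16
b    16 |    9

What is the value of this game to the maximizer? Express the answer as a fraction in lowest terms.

Row minima are 3 and 9, so the maximizer's maximin is 9; column maxima are 16 and 16, so the minimizer's minimax is 16. These differ, so the equilibrium is in mixed strategies.
Let the maximizer play a with probability p. The minimizer is indifferent when 3p + 16(1−p) = 16p + 9(1−p), giving p = 7/20.
Let the minimizer play s1 with probability q. The maximizer is indifferent when 3q + 16(1−q) = 16q + 9(1−q), giving q = 7/20.
The value is 3·(7/20) + (16)·(13/20) = 229/20.

229/20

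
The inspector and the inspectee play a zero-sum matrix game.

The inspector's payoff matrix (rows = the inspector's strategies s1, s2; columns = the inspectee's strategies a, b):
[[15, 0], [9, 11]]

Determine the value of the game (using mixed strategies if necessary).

Row minima are 0 and 9, so the inspector's maximin is 9; column maxima are 15 and 11, so the inspectee's minimax is 11. These differ, so the equilibrium is in mixed strategies.
Let the inspector play s1 with probability p. The inspectee is indifferent when 15p + 9(1−p) = 11(1−p), giving p = 2/17.
Let the inspectee play a with probability q. The inspector is indifferent when 15q = 9q + 11(1−q), giving q = 11/17.
The value is 15·(11/17) + (0)·(6/17) = 165/17.

165/17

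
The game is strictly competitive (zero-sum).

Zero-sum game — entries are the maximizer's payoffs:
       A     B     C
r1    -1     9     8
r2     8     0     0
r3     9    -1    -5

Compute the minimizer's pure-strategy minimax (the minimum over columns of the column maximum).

8

The worst case (largest entry) in each column is A: 9, B: 9, C: 8.
The best (smallest) of these is 8.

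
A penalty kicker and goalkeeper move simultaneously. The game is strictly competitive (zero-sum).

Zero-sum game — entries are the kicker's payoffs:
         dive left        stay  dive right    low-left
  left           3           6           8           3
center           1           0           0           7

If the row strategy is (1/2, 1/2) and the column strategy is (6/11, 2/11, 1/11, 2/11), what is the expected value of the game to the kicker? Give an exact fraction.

32/11

Against (6/11, 2/11, 1/11, 2/11), each row's expected payoff is left: 4; center: 20/11.
Taking the (1/2, 1/2)-weighted average: (1/2)·(4) + (1/2)·(20/11) = 32/11.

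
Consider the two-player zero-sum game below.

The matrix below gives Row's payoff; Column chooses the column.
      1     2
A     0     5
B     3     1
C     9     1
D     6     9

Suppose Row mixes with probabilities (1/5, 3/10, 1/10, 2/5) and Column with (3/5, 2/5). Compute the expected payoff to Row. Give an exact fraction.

Against (3/5, 2/5), each row's expected payoff is A: 2; B: 11/5; C: 29/5; D: 36/5.
Taking the (1/5, 3/10, 1/10, 2/5)-weighted average: (1/5)·(2) + (3/10)·(11/5) + (1/10)·(29/5) + (2/5)·(36/5) = 113/25.

113/25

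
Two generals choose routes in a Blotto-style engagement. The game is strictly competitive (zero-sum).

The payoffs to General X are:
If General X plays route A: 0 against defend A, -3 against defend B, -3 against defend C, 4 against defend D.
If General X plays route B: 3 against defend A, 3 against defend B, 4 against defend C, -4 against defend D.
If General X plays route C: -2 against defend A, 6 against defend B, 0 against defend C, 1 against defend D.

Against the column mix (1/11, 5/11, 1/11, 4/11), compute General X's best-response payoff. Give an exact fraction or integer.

route A: (0)·(1/11) + (-3)·(5/11) + (-3)·(1/11) + (4)·(4/11) = -2/11.
route B: (3)·(1/11) + (3)·(5/11) + (4)·(1/11) + (-4)·(4/11) = 6/11.
route C: (-2)·(1/11) + (6)·(5/11) + (0)·(1/11) + (1)·(4/11) = 32/11.
The best pure response is route C with expected payoff 32/11.

32/11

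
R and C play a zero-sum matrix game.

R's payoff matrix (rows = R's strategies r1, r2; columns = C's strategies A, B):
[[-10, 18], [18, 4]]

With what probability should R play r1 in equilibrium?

1/3

Row minima are -10 and 4, so R's maximin is 4; column maxima are 18 and 18, so C's minimax is 18. These differ, so the equilibrium is in mixed strategies.
Let R play r1 with probability p. C is indifferent when −10p + 18(1−p) = 18p + 4(1−p), giving p = 1/3.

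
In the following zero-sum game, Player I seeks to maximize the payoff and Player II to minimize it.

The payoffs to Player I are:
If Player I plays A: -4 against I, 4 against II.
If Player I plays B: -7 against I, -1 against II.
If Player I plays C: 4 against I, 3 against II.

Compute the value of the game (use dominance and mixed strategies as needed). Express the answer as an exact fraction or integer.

Row B is strictly dominated by row A, so Player I never plays it.
The remaining 2×2 game on (A, C) × (I, II) has no saddle point. Let Player I play A with probability p; indifference gives −4p + 4(1−p) = 4p + 3(1−p), so p = 1/9.
Similarly Player II's optimal q on I is 1/9, and the value is -4·(1/9) + (4)·(8/9) = 28/9.

28/9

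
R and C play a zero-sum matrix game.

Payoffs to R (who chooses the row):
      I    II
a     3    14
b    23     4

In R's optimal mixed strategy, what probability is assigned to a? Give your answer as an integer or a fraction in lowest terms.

Row minima are 3 and 4, so R's maximin is 4; column maxima are 23 and 14, so C's minimax is 14. These differ, so the equilibrium is in mixed strategies.
Let R play a with probability p. C is indifferent when 3p + 23(1−p) = 14p + 4(1−p), giving p = 19/30.

19/30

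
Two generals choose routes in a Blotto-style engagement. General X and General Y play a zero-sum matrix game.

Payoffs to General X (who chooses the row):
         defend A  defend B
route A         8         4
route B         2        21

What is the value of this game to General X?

160/23

Row minima are 4 and 2, so General X's maximin is 4; column maxima are 8 and 21, so General Y's minimax is 8. These differ, so the equilibrium is in mixed strategies.
Let General X play route A with probability p. General Y is indifferent when 8p + 2(1−p) = 4p + 21(1−p), giving p = 19/23.
Let General Y play defend A with probability q. General X is indifferent when 8q + 4(1−q) = 2q + 21(1−q), giving q = 17/23.
The value is 8·(17/23) + (4)·(6/23) = 160/23.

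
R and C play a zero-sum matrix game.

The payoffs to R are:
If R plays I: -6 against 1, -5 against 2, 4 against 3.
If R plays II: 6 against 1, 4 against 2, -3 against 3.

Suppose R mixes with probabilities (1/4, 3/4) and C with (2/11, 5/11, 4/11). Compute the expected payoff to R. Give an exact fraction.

Against (2/11, 5/11, 4/11), each row's expected payoff is I: -21/11; II: 20/11.
Taking the (1/4, 3/4)-weighted average: (1/4)·(-21/11) + (3/4)·(20/11) = 39/44.

39/44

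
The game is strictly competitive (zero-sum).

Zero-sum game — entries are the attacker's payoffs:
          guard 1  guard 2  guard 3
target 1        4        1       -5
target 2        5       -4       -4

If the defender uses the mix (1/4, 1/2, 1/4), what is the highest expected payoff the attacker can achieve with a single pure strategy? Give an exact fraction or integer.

1/4

target 1: (4)·(1/4) + (1)·(1/2) + (-5)·(1/4) = 1/4.
target 2: (5)·(1/4) + (-4)·(1/2) + (-4)·(1/4) = -7/4.
The best pure response is target 1 with expected payoff 1/4.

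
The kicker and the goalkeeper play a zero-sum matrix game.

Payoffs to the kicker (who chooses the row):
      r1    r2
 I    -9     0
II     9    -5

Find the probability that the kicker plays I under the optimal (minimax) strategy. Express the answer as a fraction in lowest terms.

14/23

Row minima are -9 and -5, so the kicker's maximin is -5; column maxima are 9 and 0, so the goalkeeper's minimax is 0. These differ, so the equilibrium is in mixed strategies.
Let the kicker play I with probability p. The goalkeeper is indifferent when −9p + 9(1−p) = −5(1−p), giving p = 14/23.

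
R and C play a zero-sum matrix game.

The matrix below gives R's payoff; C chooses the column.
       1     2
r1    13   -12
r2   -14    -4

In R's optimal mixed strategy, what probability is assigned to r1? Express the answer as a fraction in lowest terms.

Row minima are -12 and -14, so R's maximin is -12; column maxima are 13 and -4, so C's minimax is -4. These differ, so the equilibrium is in mixed strategies.
Let R play r1 with probability p. C is indifferent when 13p − 14(1−p) = −12p − 4(1−p), giving p = 2/7.

2/7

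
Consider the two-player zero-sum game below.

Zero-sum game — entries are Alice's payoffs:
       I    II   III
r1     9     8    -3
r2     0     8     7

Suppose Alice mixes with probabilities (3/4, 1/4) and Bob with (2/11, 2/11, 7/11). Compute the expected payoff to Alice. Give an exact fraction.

26/11

Against (2/11, 2/11, 7/11), each row's expected payoff is r1: 13/11; r2: 65/11.
Taking the (3/4, 1/4)-weighted average: (3/4)·(13/11) + (1/4)·(65/11) = 26/11.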